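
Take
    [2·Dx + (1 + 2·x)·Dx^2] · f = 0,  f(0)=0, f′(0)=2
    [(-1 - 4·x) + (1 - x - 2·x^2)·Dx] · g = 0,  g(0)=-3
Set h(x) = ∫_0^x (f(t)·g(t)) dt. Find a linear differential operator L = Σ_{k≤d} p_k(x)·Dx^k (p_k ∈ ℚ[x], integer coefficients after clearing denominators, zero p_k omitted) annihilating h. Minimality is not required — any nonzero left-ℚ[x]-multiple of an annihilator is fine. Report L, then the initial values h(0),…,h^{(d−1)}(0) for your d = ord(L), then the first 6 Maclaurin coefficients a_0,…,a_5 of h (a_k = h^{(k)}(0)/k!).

L = (6 + 16·x)·Dx + (14·x + 20·x^2)·Dx^2 + (-1 - x + 4·x^2 + 4·x^3)·Dx^3  (order 3).
h: a_k = 0, 0, -3, 0, -5, -8/5, …
ICs: h(0) = 0, h′(0) = 0, h′′(0) = -6.

f: a_k = 0, 2, -2, 8/3, -4, 32/5, …
g: a_k = -3, -3, -9, -15, -33, -63, …
Sym-product of L_f,L_g gives L₀ (≤ ord 2).
Integrate: L := L₀·Dx.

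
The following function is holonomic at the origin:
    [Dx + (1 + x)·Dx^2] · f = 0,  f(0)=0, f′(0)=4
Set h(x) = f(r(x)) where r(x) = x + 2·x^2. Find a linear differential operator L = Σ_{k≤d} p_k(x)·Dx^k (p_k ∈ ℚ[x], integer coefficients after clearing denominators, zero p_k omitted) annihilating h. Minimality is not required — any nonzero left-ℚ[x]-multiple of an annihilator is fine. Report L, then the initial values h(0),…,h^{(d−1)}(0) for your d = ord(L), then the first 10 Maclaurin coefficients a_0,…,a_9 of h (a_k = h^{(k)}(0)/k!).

f: a_k = 0, 4, -2, 4/3, -1, 4/5, -2/3, 4/7, -1/2, 4/9, …
f∘r: x↦r, Dx↦Dx/r' in L_f ⇒ L₀.
L = (-3 + 4·x + 8·x^2)·Dx + (1 + 5·x + 6·x^2 + 8·x^3)·Dx^2  (order 2).
h: a_k = 0, 4, 6, -20/3, -1, 44/5, -6, -52/7, 31/2, -20/9, …
ICs: h(0) = 0, h′(0) = 4.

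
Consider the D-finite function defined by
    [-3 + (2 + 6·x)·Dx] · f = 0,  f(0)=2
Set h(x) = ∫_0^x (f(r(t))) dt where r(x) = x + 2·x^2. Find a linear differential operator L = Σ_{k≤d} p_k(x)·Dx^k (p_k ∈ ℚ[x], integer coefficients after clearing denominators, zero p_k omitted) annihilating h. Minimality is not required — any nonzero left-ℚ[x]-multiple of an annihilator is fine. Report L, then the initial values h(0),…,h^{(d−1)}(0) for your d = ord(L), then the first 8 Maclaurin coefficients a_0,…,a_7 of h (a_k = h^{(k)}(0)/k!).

L = (-3 - 12·x)·Dx + (2 + 6·x + 12·x^2)·Dx^2  (order 2).
h: a_k = 0, 2, 3/2, 5/4, -45/32, 63/64, 135/256, -11205/3584, …
ICs: h(0) = 0, h′(0) = 2.

f: a_k = 2, 3, -9/4, 27/8, -405/64, 1701/128, -15309/512, 72171/1024, …
L₀ from L_f via x↦r, Dx↦r'^{-1}Dx.
∫: right-multiply L₀ by Dx.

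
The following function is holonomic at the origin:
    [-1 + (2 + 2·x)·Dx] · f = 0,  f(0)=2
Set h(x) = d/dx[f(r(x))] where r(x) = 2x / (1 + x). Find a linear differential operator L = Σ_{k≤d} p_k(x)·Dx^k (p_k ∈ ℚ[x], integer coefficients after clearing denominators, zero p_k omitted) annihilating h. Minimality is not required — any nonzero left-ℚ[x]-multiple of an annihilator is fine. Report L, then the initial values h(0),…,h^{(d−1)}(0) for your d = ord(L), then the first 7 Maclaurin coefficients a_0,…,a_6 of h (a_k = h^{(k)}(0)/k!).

L = (-3 - 6·x) + (-1 - 4·x - 3·x^2)·Dx  (order 1).
h: a_k = 2, -6, 15, -37, 375/4, -981/4, 5271/8, …
ICs: h(0) = 2.

f: a_k = 2, 1, -1/4, 1/8, -5/64, 7/128, -21/512, …
h₀=f(r): pull back L_f along r ⇒ L₀.
Differentiate: ansatz ord ≤ ord L₀ ⇒ L.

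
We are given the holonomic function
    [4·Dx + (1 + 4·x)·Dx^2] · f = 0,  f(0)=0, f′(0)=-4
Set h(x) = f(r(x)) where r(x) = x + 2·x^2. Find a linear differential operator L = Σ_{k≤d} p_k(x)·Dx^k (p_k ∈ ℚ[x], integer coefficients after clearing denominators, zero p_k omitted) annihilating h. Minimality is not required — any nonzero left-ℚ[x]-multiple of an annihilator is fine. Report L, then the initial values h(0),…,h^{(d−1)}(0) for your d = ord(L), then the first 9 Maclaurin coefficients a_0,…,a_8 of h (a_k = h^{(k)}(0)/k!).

L = (16·x + 32·x^2)·Dx + (1 + 8·x + 24·x^2 + 32·x^3)·Dx^2  (order 2).
h: a_k = 0, -4, 0, 32/3, -32, 256/5, 0, -2048/7, 1024, …
ICs: h(0) = 0, h′(0) = -4.

f: a_k = 0, -4, 8, -64/3, 64, -1024/5, 2048/3, -16384/7, 8192, …
f∘r: x↦r, Dx↦Dx/r' in L_f ⇒ L₀.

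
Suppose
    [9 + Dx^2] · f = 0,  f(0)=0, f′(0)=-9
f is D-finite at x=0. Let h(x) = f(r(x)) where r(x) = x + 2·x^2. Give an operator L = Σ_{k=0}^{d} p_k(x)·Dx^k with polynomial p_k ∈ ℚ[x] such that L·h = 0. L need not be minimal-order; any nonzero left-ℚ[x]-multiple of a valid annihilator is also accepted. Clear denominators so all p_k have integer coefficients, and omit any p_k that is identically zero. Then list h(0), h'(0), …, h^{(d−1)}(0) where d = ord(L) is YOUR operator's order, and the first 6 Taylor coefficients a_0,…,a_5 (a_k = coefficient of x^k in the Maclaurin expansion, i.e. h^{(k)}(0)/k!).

f: a_k = 0, -9, 0, 27/2, 0, -243/40, …
L₀ from L_f via x↦r, Dx↦r'^{-1}Dx.
L = (9 + 108·x + 432·x^2 + 576·x^3) - 4·Dx + (1 + 4·x)·Dx^2  (order 2).
h: a_k = 0, -9, -18, 27/2, 81, 6237/40, …
ICs: h(0) = 0, h′(0) = -9.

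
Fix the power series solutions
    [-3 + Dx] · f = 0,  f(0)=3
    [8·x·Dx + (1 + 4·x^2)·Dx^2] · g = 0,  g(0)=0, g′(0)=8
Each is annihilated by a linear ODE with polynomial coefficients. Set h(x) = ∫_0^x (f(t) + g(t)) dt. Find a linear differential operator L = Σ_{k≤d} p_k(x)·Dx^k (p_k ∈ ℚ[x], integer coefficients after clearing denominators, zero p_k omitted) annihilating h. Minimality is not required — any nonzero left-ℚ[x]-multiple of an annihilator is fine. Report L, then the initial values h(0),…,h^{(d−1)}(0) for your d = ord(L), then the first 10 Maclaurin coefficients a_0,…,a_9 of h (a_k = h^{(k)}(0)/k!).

L = (24 - 72·x - 288·x^2 - 288·x^3)·Dx^2 + (-17 + 24·x^2 - 144·x^4)·Dx^3 + (3 + 8·x + 24·x^2 + 32·x^3 + 48·x^4)·Dx^4  (order 4).
h: a_k = 0, 3, 17/2, 9/2, 17/24, 81/40, 1267/240, 243/560, -40231/4480, 243/4480, …
ICs: h(0) = 0, h′(0) = 3, h′′(0) = 17, h′′′(0) = 27.

f: a_k = 3, 9, 27/2, 27/2, 81/8, 243/40, 243/80, 729/560, 2187/4480, 729/4480, …
g: a_k = 0, 8, 0, -32/3, 0, 128/5, 0, -512/7, 0, 2048/9, …
f+g: L₀ = lclm(L_f,L_g), ord ≤ 1+2.
h=∫₀ˣh₀: take L = L₀·Dx.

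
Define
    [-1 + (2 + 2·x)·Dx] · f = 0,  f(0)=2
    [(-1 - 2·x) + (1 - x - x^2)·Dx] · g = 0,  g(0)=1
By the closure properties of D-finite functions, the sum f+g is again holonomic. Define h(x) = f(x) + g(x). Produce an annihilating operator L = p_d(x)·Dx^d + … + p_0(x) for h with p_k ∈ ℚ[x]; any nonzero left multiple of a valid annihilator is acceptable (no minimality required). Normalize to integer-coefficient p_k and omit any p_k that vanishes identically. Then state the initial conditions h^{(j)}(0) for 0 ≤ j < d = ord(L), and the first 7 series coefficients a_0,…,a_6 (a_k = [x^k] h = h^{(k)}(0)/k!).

f: a_k = 2, 1, -1/4, 1/8, -5/64, 7/128, -21/512, …
g: a_k = 1, 1, 2, 3, 5, 8, 13, …
h₀=f+g: left-lcm gives L₀, ord ≤ 2.
L = (9 + 21·x + 21·x^2 + 10·x^3) + (-17 - 54·x - 87·x^2 - 74·x^3 - 25·x^4)·Dx + (2 + 14·x + 6·x^2 - 30·x^3 - 34·x^4 - 10·x^5)·Dx^2  (order 2).
h: a_k = 3, 2, 7/4, 25/8, 315/64, 1031/128, 6635/512, …
ICs: h(0) = 3, h′(0) = 2.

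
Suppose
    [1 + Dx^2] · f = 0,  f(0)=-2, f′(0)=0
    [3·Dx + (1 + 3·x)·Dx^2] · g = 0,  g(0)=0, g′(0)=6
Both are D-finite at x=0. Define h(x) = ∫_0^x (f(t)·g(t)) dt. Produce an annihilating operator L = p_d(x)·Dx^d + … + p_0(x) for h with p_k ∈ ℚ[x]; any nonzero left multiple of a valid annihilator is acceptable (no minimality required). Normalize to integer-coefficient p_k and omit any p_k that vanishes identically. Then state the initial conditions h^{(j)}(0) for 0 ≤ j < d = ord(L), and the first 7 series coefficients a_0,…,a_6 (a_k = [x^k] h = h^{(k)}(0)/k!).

f: a_k = -2, 0, 1, 0, -1/12, 0, 1/360, …
g: a_k = 0, 6, -9, 18, -81/2, 486/5, -243, …
Product ⇒ symmetric product L₀, ord ≤ 4.
h=∫₀ˣh₀: take L = L₀·Dx.
L = (-203 - 222·x - 189·x^2 + 432·x^3 + 324·x^4)·Dx + (-84 - 108·x + 648·x^2 + 648·x^3)·Dx^2 + (-208 - 228·x - 54·x^2 + 864·x^3 + 648·x^4)·Dx^3 + (-84 - 108·x + 648·x^2 + 648·x^3)·Dx^4 + (-5 - 6·x + 135·x^2 + 432·x^3 + 324·x^4)·Dx^5  (order 5).
h: a_k = 0, 0, -6, 6, -15/2, 72/5, -1769/60, …
ICs: h(0) = 0, h′(0) = 0, h′′(0) = -12, h′′′(0) = 36, h′′′′(0) = -180.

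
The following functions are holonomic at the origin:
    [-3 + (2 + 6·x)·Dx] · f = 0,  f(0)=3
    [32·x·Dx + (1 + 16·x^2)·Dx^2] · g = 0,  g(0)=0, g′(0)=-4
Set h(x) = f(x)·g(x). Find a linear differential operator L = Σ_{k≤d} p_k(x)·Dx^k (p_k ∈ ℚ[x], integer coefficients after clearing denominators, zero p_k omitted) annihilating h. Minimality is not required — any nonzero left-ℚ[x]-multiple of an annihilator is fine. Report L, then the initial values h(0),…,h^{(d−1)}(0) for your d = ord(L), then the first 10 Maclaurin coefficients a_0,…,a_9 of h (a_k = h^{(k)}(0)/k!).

L = (27 - 192·x - 144·x^2) + (-12 + 92·x + 576·x^2 + 576·x^3)·Dx + (4 + 24·x + 100·x^2 + 384·x^3 + 576·x^4)·Dx^2  (order 2).
h: a_k = 0, -12, -18, 155/2, 303/4, -103749/160, -285867/320, 68900757/8960, 170206749/17920, -16044188045/172032, …
ICs: h(0) = 0, h′(0) = -12.

f: a_k = 3, 9/2, -27/8, 81/16, -1215/128, 5103/256, -45927/1024, 216513/2048, -8444007/32768, 42220035/65536, …
g: a_k = 0, -4, 0, 64/3, 0, -1024/5, 0, 16384/7, 0, -262144/9, …
h₀=f·g: eliminate ⇒ L₀, order ≤ 1·2.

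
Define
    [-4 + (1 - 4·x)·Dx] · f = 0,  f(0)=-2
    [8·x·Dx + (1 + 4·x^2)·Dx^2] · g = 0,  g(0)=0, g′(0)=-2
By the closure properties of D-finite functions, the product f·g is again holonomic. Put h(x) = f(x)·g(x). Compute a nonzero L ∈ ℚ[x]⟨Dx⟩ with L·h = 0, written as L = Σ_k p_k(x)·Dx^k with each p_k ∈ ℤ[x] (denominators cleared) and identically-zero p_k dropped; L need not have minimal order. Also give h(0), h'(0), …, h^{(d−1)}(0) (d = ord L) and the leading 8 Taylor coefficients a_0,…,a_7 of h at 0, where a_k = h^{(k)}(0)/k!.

L = 32·x + (8 - 8·x + 64·x^2)·Dx + (-1 + 4·x - 4·x^2 + 16·x^3)·Dx^2  (order 2).
h: a_k = 0, 4, 16, 176/3, 704/3, 14272/15, 57088/15, 1594624/105, …
ICs: h(0) = 0, h′(0) = 4.

f: a_k = -2, -8, -32, -128, -512, -2048, -8192, -32768, …
g: a_k = 0, -2, 0, 8/3, 0, -32/5, 0, 128/7, …
h₀=f·g: eliminate ⇒ L₀, order ≤ 1·2.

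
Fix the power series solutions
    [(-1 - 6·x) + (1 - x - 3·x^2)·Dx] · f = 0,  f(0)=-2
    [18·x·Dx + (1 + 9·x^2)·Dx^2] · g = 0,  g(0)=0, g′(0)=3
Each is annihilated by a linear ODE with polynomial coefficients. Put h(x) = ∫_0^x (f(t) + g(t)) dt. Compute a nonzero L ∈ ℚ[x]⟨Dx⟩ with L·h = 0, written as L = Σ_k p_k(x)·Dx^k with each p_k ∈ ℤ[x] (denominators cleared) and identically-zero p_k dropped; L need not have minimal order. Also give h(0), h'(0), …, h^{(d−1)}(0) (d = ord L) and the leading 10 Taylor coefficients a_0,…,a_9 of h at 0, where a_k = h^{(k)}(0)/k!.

f: a_k = -2, -2, -8, -14, -38, -80, -194, -434, -1016, -2318, …
g: a_k = 0, 3, 0, -9, 0, 243/5, 0, -2187/7, 0, 2187, …
Sum ⇒ L₀ = lclm(L_f,L_g) in ℚ(x)⟨Dx⟩.
Integrate: L := L₀·Dx.
L = (-72 + 288·x + 4428·x^2 + 9720·x^3 + 33534·x^4 + 13122·x^6)·Dx^2 + (30 + 180·x + 144·x^2 + 1728·x^3 + 9153·x^4 + 23814·x^5 + 2187·x^6 + 13122·x^7)·Dx^3 + (-4 - 14·x - 114·x^2 + 36·x^3 - 459·x^4 + 1539·x^5 + 2430·x^6 + 729·x^7 + 2187·x^8)·Dx^4  (order 4).
h: a_k = 0, -2, 1/2, -8/3, -23/4, -38/5, -157/30, -194/7, -5225/56, -1016/9, …
ICs: h(0) = 0, h′(0) = -2, h′′(0) = 1, h′′′(0) = -16.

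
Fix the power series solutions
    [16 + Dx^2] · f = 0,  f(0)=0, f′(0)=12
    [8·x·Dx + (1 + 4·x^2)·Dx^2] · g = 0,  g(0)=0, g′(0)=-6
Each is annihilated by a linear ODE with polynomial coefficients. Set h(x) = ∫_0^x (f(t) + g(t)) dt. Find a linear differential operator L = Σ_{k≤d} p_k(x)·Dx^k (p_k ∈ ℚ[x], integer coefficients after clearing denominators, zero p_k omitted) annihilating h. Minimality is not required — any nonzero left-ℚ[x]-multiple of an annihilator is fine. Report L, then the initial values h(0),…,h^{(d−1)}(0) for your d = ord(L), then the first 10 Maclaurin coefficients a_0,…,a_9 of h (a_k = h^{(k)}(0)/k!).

L = (-512·x + 5120·x^3 + 4096·x^5)·Dx^2 + (16 + 512·x^2 + 2304·x^4 + 2048·x^6)·Dx^3 + (-32·x + 320·x^3 + 256·x^5)·Dx^4 + (1 + 32·x^2 + 144·x^4 + 128·x^6)·Dx^5  (order 5).
h: a_k = 0, 0, 3, 0, -6, 0, 16/15, 0, 592/105, 0, …
ICs: h(0) = 0, h′(0) = 0, h′′(0) = 6, h′′′(0) = 0, h′′′′(0) = -144.

f: a_k = 0, 12, 0, -32, 0, 128/5, 0, -1024/105, 0, 2048/945, …
g: a_k = 0, -6, 0, 8, 0, -96/5, 0, 384/7, 0, -512/3, …
Sum ⇒ L₀ = lclm(L_f,L_g) in ℚ(x)⟨Dx⟩.
h=∫h₀ ⇒ L = L₀·Dx.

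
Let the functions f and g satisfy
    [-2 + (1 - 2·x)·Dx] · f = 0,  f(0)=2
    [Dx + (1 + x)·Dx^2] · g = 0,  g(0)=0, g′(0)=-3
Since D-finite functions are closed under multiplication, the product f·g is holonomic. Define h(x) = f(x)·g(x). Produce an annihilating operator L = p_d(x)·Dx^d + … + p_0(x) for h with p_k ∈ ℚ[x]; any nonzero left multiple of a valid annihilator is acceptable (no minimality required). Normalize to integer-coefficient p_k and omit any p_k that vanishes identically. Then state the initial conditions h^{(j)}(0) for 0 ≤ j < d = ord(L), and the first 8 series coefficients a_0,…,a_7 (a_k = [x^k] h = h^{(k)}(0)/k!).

L = 2 + (3 + 6·x)·Dx + (-1 + x + 2·x^2)·Dx^2  (order 2).
h: a_k = 0, -6, -9, -20, -77/2, -391/5, -777/5, -10908/35, …
ICs: h(0) = 0, h′(0) = -6.

f: a_k = 2, 4, 8, 16, 32, 64, 128, 256, …
g: a_k = 0, -3, 3/2, -1, 3/4, -3/5, 1/2, -3/7, …
Sym-product of L_f,L_g gives L₀ (≤ ord 2).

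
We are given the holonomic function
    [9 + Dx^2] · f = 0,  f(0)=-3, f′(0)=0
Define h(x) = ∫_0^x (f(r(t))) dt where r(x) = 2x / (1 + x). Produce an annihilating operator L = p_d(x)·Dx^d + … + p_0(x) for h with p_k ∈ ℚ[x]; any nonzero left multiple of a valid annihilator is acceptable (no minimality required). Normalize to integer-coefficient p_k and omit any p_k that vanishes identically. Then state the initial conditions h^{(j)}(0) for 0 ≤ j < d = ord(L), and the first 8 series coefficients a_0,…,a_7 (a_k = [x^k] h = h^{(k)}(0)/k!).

L = 36·Dx + (2 + 6·x + 6·x^2 + 2·x^3)·Dx^2 + (1 + 4·x + 6·x^2 + 4·x^3 + x^4)·Dx^3  (order 3).
h: a_k = 0, -3, 0, 18, -27, 0, 72, -5778/35, …
ICs: h(0) = 0, h′(0) = -3, h′′(0) = 0.

f: a_k = -3, 0, 27/2, 0, -81/8, 0, 243/80, 0, …
Substitute x→r, Dx→(1/r')Dx; clear ⇒ L₀.
∫: right-multiply L₀ by Dx.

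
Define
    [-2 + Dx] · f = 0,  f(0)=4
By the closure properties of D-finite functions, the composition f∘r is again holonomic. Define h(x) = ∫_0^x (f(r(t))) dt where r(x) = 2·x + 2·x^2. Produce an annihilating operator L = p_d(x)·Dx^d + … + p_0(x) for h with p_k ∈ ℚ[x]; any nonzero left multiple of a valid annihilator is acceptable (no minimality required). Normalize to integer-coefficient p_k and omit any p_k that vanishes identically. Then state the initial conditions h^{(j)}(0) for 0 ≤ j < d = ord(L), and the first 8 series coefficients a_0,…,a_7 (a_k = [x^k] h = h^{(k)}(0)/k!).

L = (-4 - 8·x)·Dx + Dx^2  (order 2).
h: a_k = 0, 4, 8, 16, 80/3, 608/15, 832/15, 22144/315, …
ICs: h(0) = 0, h′(0) = 4.

f: a_k = 4, 8, 8, 16/3, 8/3, 16/15, 16/45, 32/315, …
L₀ from L_f via x↦r, Dx↦r'^{-1}Dx.
h=∫₀ˣh₀: take L = L₀·Dx.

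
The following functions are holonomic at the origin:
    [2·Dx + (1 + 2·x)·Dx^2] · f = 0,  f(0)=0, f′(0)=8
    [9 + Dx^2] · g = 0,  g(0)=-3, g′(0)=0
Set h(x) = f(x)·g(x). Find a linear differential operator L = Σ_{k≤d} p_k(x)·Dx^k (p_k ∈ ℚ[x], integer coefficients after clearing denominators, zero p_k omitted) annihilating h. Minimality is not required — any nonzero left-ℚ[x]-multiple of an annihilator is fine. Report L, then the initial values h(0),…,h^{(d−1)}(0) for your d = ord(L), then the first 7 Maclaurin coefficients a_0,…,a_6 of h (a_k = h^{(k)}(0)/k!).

L = (63 + 1053·x + 3969·x^2 + 5832·x^3 + 2916·x^4) + (63 + 450·x + 972·x^2 + 648·x^3)·Dx + (25 + 270·x + 918·x^2 + 1296·x^3 + 648·x^4)·Dx^2 + (7 + 50·x + 108·x^2 + 72·x^3)·Dx^3 + (2 + 17·x + 53·x^2 + 72·x^3 + 36·x^4)·Dx^4  (order 4).
h: a_k = 0, -24, 24, 76, -60, -69/5, -7, …
ICs: h(0) = 0, h′(0) = -24, h′′(0) = 48, h′′′(0) = 456.

f: a_k = 0, 8, -8, 32/3, -16, 128/5, -128/3, …
g: a_k = -3, 0, 27/2, 0, -81/8, 0, 243/80, …
L₀ := L_f ⊗_s L_g (sym. prod.), ord ≤ 4.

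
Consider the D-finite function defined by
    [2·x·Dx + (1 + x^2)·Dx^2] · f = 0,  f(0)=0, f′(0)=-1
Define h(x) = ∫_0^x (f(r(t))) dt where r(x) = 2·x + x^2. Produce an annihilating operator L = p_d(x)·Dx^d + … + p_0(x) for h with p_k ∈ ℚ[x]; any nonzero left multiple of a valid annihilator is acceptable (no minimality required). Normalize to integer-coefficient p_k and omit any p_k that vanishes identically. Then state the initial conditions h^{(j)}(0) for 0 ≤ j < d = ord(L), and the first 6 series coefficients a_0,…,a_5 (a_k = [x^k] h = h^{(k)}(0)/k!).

f: a_k = 0, -1, 0, 1/3, 0, -1/5, …
Substitute x→r, Dx→(1/r')Dx; clear ⇒ L₀.
∫: right-multiply L₀ by Dx.
L = (-1 + 8·x + 16·x^2 + 12·x^3 + 3·x^4)·Dx^2 + (1 + x + 4·x^2 + 8·x^3 + 5·x^4 + x^5)·Dx^3  (order 3).
h: a_k = 0, 0, -1, -1/3, 2/3, 4/5, …
ICs: h(0) = 0, h′(0) = 0, h′′(0) = -2.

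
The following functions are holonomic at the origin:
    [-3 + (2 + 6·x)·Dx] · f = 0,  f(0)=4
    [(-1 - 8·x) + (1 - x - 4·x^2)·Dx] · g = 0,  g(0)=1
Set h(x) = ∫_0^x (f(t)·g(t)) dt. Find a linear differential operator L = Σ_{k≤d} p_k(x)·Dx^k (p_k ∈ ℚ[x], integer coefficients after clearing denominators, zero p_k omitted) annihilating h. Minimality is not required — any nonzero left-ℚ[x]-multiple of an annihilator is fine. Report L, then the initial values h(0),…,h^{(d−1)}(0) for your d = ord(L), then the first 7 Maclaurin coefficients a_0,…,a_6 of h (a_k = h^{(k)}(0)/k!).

L = (5 + 19·x + 36·x^2)·Dx + (-2 - 4·x + 14·x^2 + 24·x^3)·Dx^2  (order 2).
h: a_k = 0, 4, 5, 43/6, 273/16, 4531/160, 28235/384, …
ICs: h(0) = 0, h′(0) = 4.

f: a_k = 4, 6, -9/2, 27/4, -405/32, 1701/64, -15309/256, …
g: a_k = 1, 1, 5, 9, 29, 65, 181, …
Product ⇒ symmetric product L₀, ord ≤ 1.
h=∫h₀ ⇒ L = L₀·Dx.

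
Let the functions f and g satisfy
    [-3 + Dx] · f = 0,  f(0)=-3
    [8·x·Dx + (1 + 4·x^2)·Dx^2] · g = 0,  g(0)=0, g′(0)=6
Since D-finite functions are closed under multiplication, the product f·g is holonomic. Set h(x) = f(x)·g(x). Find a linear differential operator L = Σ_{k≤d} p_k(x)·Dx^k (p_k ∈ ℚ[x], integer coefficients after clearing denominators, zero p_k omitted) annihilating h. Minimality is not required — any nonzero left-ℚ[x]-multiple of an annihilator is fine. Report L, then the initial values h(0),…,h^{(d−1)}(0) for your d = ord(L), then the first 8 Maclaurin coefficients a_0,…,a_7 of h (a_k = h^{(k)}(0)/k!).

L = (9 - 24·x + 36·x^2) + (-6 + 8·x - 24·x^2)·Dx + (1 + 4·x^2)·Dx^2  (order 2).
h: a_k = 0, -18, -54, -57, -9, -207/20, -405/4, -8919/280, …
ICs: h(0) = 0, h′(0) = -18.

f: a_k = -3, -9, -27/2, -27/2, -81/8, -243/40, -243/80, -729/560, …
g: a_k = 0, 6, 0, -8, 0, 96/5, 0, -384/7, …
Sym-product of L_f,L_g gives L₀ (≤ ord 2).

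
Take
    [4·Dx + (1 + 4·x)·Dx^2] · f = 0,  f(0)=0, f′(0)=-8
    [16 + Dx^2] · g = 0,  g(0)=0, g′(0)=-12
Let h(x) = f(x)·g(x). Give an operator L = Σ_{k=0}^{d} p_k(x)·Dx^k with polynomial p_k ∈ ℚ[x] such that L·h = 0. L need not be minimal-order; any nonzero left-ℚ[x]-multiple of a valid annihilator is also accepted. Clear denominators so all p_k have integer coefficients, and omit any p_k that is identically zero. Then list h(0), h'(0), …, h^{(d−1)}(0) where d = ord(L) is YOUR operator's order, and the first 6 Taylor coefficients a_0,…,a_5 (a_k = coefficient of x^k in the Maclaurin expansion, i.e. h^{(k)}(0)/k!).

f: a_k = 0, -8, 16, -128/3, 128, -2048/5, …
g: a_k = 0, -12, 0, 32, 0, -128/5, …
Product ⇒ symmetric product L₀, ord ≤ 4.
L = (-768 + 6144·x + 77824·x^2 + 262144·x^3 + 262144·x^4) + (256 + 5120·x + 24576·x^2 + 32768·x^3)·Dx + (1280·x + 10752·x^2 + 32768·x^3 + 32768·x^4)·Dx^2 + (16 + 320·x + 1536·x^2 + 2048·x^3)·Dx^3 + (3 + 56·x + 368·x^2 + 1024·x^3 + 1024·x^4)·Dx^4  (order 4).
h: a_k = 0, 0, 96, -192, 256, -1024, …
ICs: h(0) = 0, h′(0) = 0, h′′(0) = 192, h′′′(0) = -1152.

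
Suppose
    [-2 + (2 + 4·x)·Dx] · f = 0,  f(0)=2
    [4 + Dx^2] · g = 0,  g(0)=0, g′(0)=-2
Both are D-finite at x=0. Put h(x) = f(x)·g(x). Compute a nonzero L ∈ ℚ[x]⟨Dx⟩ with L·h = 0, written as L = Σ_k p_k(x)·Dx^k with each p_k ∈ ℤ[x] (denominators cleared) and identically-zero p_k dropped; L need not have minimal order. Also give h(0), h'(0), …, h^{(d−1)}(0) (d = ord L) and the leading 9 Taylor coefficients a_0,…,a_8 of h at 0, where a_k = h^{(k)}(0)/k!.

L = (7 + 16·x + 16·x^2) + (-2 - 4·x)·Dx + (1 + 4·x + 4·x^2)·Dx^2  (order 2).
h: a_k = 0, -4, -4, 14/3, 2/3, 19/30, -27/10, 983/252, -7727/1260, …
ICs: h(0) = 0, h′(0) = -4.

f: a_k = 2, 2, -1, 1, -5/4, 7/4, -21/8, 33/8, -429/64, …
g: a_k = 0, -2, 0, 4/3, 0, -4/15, 0, 8/315, 0, …
h₀=f·g: eliminate ⇒ L₀, order ≤ 1·2.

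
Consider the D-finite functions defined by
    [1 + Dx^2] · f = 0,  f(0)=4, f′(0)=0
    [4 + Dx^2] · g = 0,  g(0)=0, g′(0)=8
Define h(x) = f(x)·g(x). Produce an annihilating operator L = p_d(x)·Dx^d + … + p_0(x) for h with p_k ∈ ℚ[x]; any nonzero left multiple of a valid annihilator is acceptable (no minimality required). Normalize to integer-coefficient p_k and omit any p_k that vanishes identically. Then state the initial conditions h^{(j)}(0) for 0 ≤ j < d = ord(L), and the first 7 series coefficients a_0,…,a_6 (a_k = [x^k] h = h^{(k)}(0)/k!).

f: a_k = 4, 0, -2, 0, 1/6, 0, -1/180, …
g: a_k = 0, 8, 0, -16/3, 0, 16/15, 0, …
f·g: L₀ = L_f ⊗_s L_g, ord ≤ 2·2.
L = 9 + 10·Dx^2 + Dx^4  (order 4).
h: a_k = 0, 32, 0, -112/3, 0, 244/15, 0, …
ICs: h(0) = 0, h′(0) = 32, h′′(0) = 0, h′′′(0) = -224.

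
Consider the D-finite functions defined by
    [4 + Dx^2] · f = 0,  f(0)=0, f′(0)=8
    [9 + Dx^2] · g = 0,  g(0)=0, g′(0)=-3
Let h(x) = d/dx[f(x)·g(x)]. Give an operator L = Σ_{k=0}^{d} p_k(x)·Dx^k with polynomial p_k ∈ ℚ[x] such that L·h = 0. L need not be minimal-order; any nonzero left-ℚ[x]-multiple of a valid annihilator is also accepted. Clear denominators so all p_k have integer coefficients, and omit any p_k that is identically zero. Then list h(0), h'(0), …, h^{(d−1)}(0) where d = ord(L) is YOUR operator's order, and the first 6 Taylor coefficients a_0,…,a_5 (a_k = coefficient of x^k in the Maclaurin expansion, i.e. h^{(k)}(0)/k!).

f: a_k = 0, 8, 0, -16/3, 0, 16/15, …
g: a_k = 0, -3, 0, 9/2, 0, -81/40, …
h₀=f·g: eliminate ⇒ L₀, order ≤ 2·2.
Differentiate: ansatz ord ≤ ord L₀ ⇒ L.
L = 25 + 26·Dx^2 + Dx^4  (order 4).
h: a_k = 0, -48, 0, 208, 0, -1302/5, …
ICs: h(0) = 0, h′(0) = -48, h′′(0) = 0, h′′′(0) = 1248.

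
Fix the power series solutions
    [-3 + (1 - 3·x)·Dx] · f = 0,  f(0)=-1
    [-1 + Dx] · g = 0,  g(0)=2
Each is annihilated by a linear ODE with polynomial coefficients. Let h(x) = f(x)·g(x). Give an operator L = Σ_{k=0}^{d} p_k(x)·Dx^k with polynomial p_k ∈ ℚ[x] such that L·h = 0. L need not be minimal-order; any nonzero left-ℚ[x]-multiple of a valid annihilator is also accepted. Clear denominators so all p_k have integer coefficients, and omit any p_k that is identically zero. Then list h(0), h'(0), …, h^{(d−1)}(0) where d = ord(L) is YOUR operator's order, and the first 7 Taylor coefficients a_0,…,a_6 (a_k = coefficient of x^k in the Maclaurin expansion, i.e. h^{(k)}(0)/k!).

L = (4 - 3·x) + (-1 + 3·x)·Dx  (order 1).
h: a_k = -2, -8, -25, -226/3, -2713/12, -10174/15, -732529/360, …
ICs: h(0) = -2.

f: a_k = -1, -3, -9, -27, -81, -243, -729, …
g: a_k = 2, 2, 1, 1/3, 1/12, 1/60, 1/360, …
L₀ := L_f ⊗_s L_g (sym. prod.), ord ≤ 1.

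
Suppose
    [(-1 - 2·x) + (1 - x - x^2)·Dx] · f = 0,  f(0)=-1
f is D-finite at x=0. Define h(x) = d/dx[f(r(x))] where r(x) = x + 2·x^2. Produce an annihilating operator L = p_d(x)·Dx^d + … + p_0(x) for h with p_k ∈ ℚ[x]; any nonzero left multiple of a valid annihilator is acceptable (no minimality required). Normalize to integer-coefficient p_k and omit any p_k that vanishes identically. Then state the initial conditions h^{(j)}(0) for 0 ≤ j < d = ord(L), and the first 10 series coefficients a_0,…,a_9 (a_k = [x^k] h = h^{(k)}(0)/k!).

f: a_k = -1, -1, -2, -3, -5, -8, -13, -21, -34, -55, …
Change of var in L_f (x↦r) gives L₀.
h₀' ⇒ L via d/dx closure of L₀.
L = (8 + 42·x + 126·x^2 + 208·x^3 + 408·x^4 + 480·x^5 + 320·x^6) + (-1 - 5·x - 3·x^2 + 18·x^3 + 80·x^4 + 120·x^5 + 112·x^6 + 64·x^7)·Dx  (order 1).
h: a_k = -1, -8, -33, -124, -420, -1422, -4599, -14624, -45747, -141430, …
ICs: h(0) = -1.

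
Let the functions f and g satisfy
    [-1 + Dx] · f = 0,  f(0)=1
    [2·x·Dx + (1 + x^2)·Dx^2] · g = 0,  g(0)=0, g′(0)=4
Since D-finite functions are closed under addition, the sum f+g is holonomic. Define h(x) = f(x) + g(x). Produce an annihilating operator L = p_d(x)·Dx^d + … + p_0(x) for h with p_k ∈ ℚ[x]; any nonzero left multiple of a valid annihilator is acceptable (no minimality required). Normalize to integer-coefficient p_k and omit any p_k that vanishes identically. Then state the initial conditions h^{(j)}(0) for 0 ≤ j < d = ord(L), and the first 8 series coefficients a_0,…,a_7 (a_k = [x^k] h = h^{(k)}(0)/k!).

L = (2 - 4·x - 2·x^2)·Dx + (-3 + 3·x + x^2 - x^3)·Dx^2 + (1 + x + x^2 + x^3)·Dx^3  (order 3).
h: a_k = 1, 5, 1/2, -7/6, 1/24, 97/120, 1/720, -2879/5040, …
ICs: h(0) = 1, h′(0) = 5, h′′(0) = 1.

f: a_k = 1, 1, 1/2, 1/6, 1/24, 1/120, 1/720, 1/5040, …
g: a_k = 0, 4, 0, -4/3, 0, 4/5, 0, -4/7, …
h₀=f+g: left-lcm gives L₀, ord ≤ 3.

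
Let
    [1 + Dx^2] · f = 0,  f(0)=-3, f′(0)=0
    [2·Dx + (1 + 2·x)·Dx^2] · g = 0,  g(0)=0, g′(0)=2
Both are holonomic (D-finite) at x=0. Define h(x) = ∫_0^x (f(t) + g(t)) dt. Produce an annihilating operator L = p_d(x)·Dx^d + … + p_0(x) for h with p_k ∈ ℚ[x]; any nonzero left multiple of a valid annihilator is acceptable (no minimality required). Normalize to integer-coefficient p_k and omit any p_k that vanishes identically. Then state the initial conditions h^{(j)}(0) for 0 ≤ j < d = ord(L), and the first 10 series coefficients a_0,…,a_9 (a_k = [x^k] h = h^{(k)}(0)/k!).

f: a_k = -3, 0, 3/2, 0, -1/8, 0, 1/240, 0, -1/13440, 0, …
g: a_k = 0, 2, -2, 8/3, -4, 32/5, -32/3, 128/7, -32, 512/9, …
f+g: L₀ = lclm(L_f,L_g), ord ≤ 2+2.
h=∫h₀ ⇒ L = L₀·Dx.
L = (50 + 8·x + 8·x^2)·Dx^2 + (9 + 22·x + 12·x^2 + 8·x^3)·Dx^3 + (50 + 8·x + 8·x^2)·Dx^4 + (9 + 22·x + 12·x^2 + 8·x^3)·Dx^5  (order 5).
h: a_k = 0, -3, 1, -1/6, 2/3, -33/40, 16/15, -853/560, 16/7, -430081/120960, …
ICs: h(0) = 0, h′(0) = -3, h′′(0) = 2, h′′′(0) = -1, h′′′′(0) = 16.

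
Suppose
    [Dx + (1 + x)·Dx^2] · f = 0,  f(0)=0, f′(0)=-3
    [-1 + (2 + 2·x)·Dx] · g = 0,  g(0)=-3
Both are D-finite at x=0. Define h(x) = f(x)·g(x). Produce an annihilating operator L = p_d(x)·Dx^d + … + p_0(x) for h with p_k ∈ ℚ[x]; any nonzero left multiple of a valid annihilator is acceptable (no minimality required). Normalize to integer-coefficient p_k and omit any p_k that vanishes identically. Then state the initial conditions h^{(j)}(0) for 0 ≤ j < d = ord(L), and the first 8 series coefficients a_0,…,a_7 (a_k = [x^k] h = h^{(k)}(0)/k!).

f: a_k = 0, -3, 3/2, -1, 3/4, -3/5, 1/2, -3/7, …
g: a_k = -3, -3/2, 3/8, -3/16, 15/128, -21/256, 63/1024, -99/2048, …
Sym-product of L_f,L_g gives L₀ (≤ ord 2).
L = 1 + (4 + 8·x + 4·x^2)·Dx^2  (order 2).
h: a_k = 0, 9, 0, -3/8, 3/8, -213/640, 93/320, -9129/35840, …
ICs: h(0) = 0, h′(0) = 9.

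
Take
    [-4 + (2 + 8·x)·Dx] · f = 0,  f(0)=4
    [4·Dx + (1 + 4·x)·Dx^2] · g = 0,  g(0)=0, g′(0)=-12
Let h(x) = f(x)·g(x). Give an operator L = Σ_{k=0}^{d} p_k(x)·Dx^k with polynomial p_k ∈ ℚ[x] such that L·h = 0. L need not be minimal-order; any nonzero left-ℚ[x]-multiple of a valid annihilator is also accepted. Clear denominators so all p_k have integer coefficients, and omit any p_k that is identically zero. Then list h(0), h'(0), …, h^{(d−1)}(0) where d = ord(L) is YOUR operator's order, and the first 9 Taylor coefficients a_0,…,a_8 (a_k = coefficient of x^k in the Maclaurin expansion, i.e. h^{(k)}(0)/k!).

f: a_k = 4, 8, -8, 16, -40, 112, -336, 1056, -3432, …
g: a_k = 0, -12, 24, -64, 192, -3072/5, 2048, -49152/7, 24576, …
Sym-product of L_f,L_g gives L₀ (≤ ord 2).
L = 4 + (1 + 8·x + 16·x^2)·Dx^2  (order 2).
h: a_k = 0, -48, 0, 32, -128, 2272/5, -7936/5, 194752/35, -688384/35, …
ICs: h(0) = 0, h′(0) = -48.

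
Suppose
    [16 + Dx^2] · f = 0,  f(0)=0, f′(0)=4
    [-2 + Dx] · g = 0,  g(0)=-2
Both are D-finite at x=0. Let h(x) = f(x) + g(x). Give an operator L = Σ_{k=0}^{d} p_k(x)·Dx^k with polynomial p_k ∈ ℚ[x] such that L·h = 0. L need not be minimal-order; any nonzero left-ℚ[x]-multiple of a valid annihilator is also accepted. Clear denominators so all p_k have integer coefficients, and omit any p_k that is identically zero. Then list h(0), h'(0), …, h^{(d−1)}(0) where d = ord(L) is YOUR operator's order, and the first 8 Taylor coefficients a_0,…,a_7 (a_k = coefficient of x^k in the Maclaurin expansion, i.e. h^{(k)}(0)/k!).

L = -32 + 16·Dx - 2·Dx^2 + Dx^3  (order 3).
h: a_k = -2, 0, -4, -40/3, -4/3, 8, -8/45, -208/63, …
ICs: h(0) = -2, h′(0) = 0, h′′(0) = -8.

f: a_k = 0, 4, 0, -32/3, 0, 128/15, 0, -1024/315, …
g: a_k = -2, -4, -4, -8/3, -4/3, -8/15, -8/45, -16/315, …
Sum ⇒ L₀ = lclm(L_f,L_g) in ℚ(x)⟨Dx⟩.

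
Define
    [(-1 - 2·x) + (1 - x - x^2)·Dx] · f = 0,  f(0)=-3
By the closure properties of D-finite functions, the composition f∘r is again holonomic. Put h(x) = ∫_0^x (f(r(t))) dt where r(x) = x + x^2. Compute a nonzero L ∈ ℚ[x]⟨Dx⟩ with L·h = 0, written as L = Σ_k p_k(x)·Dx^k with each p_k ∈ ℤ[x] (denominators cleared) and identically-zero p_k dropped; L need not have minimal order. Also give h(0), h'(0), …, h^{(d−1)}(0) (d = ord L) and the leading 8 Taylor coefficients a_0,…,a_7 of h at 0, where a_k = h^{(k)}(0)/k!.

L = (1 + 4·x + 6·x^2 + 4·x^3)·Dx + (-1 + x + 2·x^2 + 2·x^3 + x^4)·Dx^2  (order 2).
h: a_k = 0, -3, -3/2, -3, -21/4, -48/5, -37/2, -258/7, …
ICs: h(0) = 0, h′(0) = -3.

f: a_k = -3, -3, -6, -9, -15, -24, -39, -63, …
f∘r: x↦r, Dx↦Dx/r' in L_f ⇒ L₀.
h=∫h₀ ⇒ L = L₀·Dx.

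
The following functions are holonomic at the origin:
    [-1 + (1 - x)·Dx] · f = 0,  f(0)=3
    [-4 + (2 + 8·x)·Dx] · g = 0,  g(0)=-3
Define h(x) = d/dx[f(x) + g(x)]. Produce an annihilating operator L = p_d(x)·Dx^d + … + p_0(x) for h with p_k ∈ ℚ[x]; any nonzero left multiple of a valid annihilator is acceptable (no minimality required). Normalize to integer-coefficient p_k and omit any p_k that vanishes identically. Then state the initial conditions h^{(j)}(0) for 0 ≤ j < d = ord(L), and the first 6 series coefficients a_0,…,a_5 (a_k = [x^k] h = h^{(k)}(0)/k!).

f: a_k = 3, 3, 3, 3, 3, 3, …
g: a_k = -3, -6, 6, -12, 30, -84, …
L₀ := lclm(L_f,L_g); ord L₀ ≤ 1+1.
h=h₀': d/dx-closure on L₀ ⇒ L.
L = (-18 - 12·x) + (3 - 36·x - 42·x^2)·Dx + (2 + 9·x + x^2 - 12·x^3)·Dx^2  (order 2).
h: a_k = -3, 18, -27, 132, -405, 1530, …
ICs: h(0) = -3, h′(0) = 18.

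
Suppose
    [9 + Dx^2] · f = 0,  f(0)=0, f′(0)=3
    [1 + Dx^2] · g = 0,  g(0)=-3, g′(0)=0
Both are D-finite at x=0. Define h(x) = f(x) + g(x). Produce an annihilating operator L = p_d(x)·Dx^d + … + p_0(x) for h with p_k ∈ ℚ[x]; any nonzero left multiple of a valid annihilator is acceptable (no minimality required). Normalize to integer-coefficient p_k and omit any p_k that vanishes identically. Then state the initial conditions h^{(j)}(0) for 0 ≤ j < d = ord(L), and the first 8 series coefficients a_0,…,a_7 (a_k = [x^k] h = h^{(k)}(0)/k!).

f: a_k = 0, 3, 0, -9/2, 0, 81/40, 0, -243/560, …
g: a_k = -3, 0, 3/2, 0, -1/8, 0, 1/240, 0, …
Weyl lclm of L_f,L_g ⇒ L₀ (ord ≤ 4).
L = 9 + 10·Dx^2 + Dx^4  (order 4).
h: a_k = -3, 3, 3/2, -9/2, -1/8, 81/40, 1/240, -243/560, …
ICs: h(0) = -3, h′(0) = 3, h′′(0) = 3, h′′′(0) = -27.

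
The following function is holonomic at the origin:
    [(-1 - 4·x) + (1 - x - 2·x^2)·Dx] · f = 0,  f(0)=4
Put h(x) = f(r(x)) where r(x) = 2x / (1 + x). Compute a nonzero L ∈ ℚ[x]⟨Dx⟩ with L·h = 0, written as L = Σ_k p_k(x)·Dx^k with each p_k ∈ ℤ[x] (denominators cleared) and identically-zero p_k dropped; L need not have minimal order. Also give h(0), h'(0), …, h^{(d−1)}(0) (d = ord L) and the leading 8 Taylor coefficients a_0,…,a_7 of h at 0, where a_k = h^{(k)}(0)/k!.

f: a_k = 4, 4, 12, 20, 44, 84, 172, 340, …
L₀ from L_f via x↦r, Dx↦r'^{-1}Dx.
L = (2 + 18·x) + (-1 - x + 9·x^2 + 9·x^3)·Dx  (order 1).
h: a_k = 4, 8, 40, 72, 360, 648, 3240, 5832, …
ICs: h(0) = 4.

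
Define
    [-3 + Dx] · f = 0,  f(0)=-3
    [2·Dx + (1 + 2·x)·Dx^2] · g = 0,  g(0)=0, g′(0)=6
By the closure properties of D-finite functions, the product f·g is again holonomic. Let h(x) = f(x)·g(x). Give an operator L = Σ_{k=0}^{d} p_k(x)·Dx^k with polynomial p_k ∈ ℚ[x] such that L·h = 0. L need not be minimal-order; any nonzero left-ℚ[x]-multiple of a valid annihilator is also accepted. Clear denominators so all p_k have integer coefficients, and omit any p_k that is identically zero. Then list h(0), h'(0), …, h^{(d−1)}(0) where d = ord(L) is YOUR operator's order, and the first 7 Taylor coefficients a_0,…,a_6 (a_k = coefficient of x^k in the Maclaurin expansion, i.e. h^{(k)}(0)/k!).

f: a_k = -3, -9, -27/2, -27/2, -81/8, -243/40, -243/80, …
g: a_k = 0, 6, -6, 8, -12, 96/5, -32, …
L₀ := L_f ⊗_s L_g (sym. prod.), ord ≤ 2.
L = (3 + 18·x) + (-4 - 12·x)·Dx + (1 + 2·x)·Dx^2  (order 2).
h: a_k = 0, -18, -36, -51, -36, -747/20, 3/2, …
ICs: h(0) = 0, h′(0) = -18.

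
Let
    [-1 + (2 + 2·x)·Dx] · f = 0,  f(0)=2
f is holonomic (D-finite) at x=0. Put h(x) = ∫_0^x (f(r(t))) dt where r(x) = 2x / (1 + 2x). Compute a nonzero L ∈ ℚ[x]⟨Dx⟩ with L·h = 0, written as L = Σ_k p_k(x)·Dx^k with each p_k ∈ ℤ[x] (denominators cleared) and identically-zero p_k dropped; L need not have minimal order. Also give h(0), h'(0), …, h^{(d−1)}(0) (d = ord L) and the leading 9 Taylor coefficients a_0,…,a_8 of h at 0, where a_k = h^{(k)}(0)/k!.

f: a_k = 2, 1, -1/4, 1/8, -5/64, 7/128, -21/512, 33/1024, -429/16384, …
L₀ from L_f via x↦r, Dx↦r'^{-1}Dx.
∫: right-multiply L₀ by Dx.
L = -Dx + (1 + 6·x + 8·x^2)·Dx^2  (order 2).
h: a_k = 0, 2, 1, -5/3, 13/4, -141/20, 133/8, -2353/56, 7205/64, …
ICs: h(0) = 0, h′(0) = 2.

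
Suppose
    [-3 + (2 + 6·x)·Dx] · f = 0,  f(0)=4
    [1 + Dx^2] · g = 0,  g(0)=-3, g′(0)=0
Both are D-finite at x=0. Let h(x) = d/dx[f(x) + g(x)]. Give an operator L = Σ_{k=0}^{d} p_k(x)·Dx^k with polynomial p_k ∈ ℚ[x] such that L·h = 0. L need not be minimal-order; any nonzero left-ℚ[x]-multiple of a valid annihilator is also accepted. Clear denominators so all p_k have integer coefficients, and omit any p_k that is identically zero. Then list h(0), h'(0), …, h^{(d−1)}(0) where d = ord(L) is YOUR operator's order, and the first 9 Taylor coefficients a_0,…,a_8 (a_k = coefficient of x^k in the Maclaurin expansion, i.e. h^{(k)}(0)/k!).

L = (-417 - 72·x - 108·x^2) + (-62 - 234·x - 216·x^2 - 216·x^3)·Dx + (-417 - 72·x - 108·x^2)·Dx^2 + (-62 - 234·x - 216·x^2 - 216·x^3)·Dx^3  (order 3).
h: a_k = 6, -6, 81/4, -409/8, 8505/64, -229619/640, 505197/512, -295540309/107520, 126660105/16384, …
ICs: h(0) = 6, h′(0) = -6, h′′(0) = 81/2.

f: a_k = 4, 6, -9/2, 27/4, -405/32, 1701/64, -15309/256, 72171/512, -2814669/8192, …
g: a_k = -3, 0, 3/2, 0, -1/8, 0, 1/240, 0, -1/13440, …
f+g: L₀ = lclm(L_f,L_g), ord ≤ 1+2.
Differentiate: ansatz ord ≤ ord L₀ ⇒ L.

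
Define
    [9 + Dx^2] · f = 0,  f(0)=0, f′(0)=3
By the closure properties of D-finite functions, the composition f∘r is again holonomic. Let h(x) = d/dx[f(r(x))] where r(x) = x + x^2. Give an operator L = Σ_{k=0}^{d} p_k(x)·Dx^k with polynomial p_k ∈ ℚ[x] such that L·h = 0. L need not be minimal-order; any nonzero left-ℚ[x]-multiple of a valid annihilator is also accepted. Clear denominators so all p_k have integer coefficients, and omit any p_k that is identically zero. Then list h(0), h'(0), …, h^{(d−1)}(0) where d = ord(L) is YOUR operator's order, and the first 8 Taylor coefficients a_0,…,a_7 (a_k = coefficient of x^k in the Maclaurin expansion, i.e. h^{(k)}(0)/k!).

L = (21 + 72·x + 216·x^2 + 288·x^3 + 144·x^4) + (-6 - 12·x)·Dx + (1 + 4·x + 4·x^2)·Dx^2  (order 2).
h: a_k = 3, 6, -27/2, -54, -459/8, 135/4, 11097/80, 1377/10, …
ICs: h(0) = 3, h′(0) = 6.

f: a_k = 0, 3, 0, -9/2, 0, 81/40, 0, -243/560, …
Change of var in L_f (x↦r) gives L₀.
Derive L from L₀ (diff closure).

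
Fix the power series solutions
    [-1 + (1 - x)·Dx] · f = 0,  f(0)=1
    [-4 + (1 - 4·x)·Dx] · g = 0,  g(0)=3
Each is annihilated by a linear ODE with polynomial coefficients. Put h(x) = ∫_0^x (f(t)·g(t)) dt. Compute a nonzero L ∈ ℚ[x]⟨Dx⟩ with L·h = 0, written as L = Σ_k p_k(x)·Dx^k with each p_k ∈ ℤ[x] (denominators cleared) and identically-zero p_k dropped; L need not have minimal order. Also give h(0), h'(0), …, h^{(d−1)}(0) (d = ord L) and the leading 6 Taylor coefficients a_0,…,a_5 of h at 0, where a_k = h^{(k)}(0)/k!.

f: a_k = 1, 1, 1, 1, 1, 1, …
g: a_k = 3, 12, 48, 192, 768, 3072, …
f·g: L₀ = L_f ⊗_s L_g, ord ≤ 1·1.
∫: right-multiply L₀ by Dx.
L = (-5 + 8·x)·Dx + (1 - 5·x + 4·x^2)·Dx^2  (order 2).
h: a_k = 0, 3, 15/2, 21, 255/4, 1023/5, …
ICs: h(0) = 0, h′(0) = 3.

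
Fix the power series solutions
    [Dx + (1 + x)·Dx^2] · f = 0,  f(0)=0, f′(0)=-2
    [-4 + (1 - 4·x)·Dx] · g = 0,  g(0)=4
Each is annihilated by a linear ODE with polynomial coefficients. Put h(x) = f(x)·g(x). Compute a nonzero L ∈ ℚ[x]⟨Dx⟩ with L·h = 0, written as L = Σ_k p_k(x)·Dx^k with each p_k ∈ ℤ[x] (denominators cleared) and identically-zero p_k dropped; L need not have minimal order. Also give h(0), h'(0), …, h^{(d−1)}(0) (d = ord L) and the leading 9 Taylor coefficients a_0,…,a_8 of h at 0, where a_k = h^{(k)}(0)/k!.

f: a_k = 0, -2, 1, -2/3, 1/2, -2/5, 1/3, -2/7, 1/4, …
g: a_k = 4, 16, 64, 256, 1024, 4096, 16384, 65536, 262144, …
f·g: L₀ = L_f ⊗_s L_g, ord ≤ 2·1.
L = 4 + (7 + 12·x)·Dx + (-1 + 3·x + 4·x^2)·Dx^2  (order 2).
h: a_k = 0, -8, -28, -344/3, -1370/3, -27424/15, -109676/15, -3071048/105, -12284087/105, …
ICs: h(0) = 0, h′(0) = -8.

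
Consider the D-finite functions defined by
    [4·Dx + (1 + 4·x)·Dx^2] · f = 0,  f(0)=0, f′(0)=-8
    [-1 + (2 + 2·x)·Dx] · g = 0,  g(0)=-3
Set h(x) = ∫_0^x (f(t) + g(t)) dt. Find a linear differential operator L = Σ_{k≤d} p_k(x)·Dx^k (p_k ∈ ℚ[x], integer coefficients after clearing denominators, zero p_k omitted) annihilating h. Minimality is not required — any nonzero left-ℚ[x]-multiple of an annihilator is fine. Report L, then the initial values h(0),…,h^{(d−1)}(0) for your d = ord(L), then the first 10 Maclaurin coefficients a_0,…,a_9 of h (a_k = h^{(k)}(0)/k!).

L = (52 + 16·x)·Dx^2 + (125 + 232·x + 80·x^2)·Dx^3 + (14 + 78·x + 96·x^2 + 32·x^3)·Dx^4  (order 4).
h: a_k = 0, -3, -19/4, 131/24, -2057/192, 16399/640, -524393/7680, 4194493/21504, -67109557/114688, 536872199/294912, …
ICs: h(0) = 0, h′(0) = -3, h′′(0) = -19/2, h′′′(0) = 131/4.

f: a_k = 0, -8, 16, -128/3, 128, -2048/5, 4096/3, -32768/7, 16384, -524288/9, …
g: a_k = -3, -3/2, 3/8, -3/16, 15/128, -21/256, 63/1024, -99/2048, 1287/32768, -2145/65536, …
h₀=f+g: left-lcm gives L₀, ord ≤ 3.
h=∫h₀ ⇒ L = L₀·Dx.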